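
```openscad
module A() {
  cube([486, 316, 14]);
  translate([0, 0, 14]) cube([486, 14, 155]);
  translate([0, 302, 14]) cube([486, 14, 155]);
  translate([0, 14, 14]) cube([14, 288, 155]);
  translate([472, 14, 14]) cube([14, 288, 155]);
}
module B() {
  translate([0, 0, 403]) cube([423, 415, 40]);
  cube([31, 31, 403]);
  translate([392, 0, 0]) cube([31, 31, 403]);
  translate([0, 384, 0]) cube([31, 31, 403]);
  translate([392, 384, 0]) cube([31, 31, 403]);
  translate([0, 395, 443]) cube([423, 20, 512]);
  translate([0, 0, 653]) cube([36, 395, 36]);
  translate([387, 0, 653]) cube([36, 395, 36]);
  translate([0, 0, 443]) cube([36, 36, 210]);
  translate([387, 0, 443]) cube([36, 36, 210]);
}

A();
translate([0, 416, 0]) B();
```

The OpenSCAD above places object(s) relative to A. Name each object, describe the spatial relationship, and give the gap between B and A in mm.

A is an open box. B is a chair. The chair is on the floor beside the open box on its +y side. The gap between the chair and the open box is 100 mm.

The chair's nearest face is 100 mm from the open box's +y face.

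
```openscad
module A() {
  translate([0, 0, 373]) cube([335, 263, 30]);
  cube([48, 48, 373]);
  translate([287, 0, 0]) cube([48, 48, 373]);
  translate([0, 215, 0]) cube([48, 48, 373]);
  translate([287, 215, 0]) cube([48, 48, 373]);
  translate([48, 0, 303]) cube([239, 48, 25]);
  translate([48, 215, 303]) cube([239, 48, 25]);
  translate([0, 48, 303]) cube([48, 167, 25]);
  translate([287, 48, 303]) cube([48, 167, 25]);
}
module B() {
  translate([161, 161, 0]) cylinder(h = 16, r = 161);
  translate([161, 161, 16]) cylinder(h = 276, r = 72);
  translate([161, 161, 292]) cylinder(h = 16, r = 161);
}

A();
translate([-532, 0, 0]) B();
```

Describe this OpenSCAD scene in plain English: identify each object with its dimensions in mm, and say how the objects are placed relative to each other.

A is a four-legged stool. The seat is 335×263 mm, 30 mm thick, top at z = 403 mm. It stands on four square legs, each 48×48 mm in cross-section, from z = 0 to the seat underside, each flush with a corner of the seat. Four stretchers, 48 mm wide and 25 mm tall, connect adjacent legs with their undersides at z = 303 mm, each running between the inner faces of the legs it joins and aligned with the legs' outer faces on the other axis.

B is a spool: two coaxial disc flanges of radius 161 mm and thickness 16 mm, joined by a core cylinder of radius 72 mm and height 276 mm. The lower flange rests on z = 0 and the three cylinders share a vertical axis.

The spool is on the floor beside the stool on its −x side.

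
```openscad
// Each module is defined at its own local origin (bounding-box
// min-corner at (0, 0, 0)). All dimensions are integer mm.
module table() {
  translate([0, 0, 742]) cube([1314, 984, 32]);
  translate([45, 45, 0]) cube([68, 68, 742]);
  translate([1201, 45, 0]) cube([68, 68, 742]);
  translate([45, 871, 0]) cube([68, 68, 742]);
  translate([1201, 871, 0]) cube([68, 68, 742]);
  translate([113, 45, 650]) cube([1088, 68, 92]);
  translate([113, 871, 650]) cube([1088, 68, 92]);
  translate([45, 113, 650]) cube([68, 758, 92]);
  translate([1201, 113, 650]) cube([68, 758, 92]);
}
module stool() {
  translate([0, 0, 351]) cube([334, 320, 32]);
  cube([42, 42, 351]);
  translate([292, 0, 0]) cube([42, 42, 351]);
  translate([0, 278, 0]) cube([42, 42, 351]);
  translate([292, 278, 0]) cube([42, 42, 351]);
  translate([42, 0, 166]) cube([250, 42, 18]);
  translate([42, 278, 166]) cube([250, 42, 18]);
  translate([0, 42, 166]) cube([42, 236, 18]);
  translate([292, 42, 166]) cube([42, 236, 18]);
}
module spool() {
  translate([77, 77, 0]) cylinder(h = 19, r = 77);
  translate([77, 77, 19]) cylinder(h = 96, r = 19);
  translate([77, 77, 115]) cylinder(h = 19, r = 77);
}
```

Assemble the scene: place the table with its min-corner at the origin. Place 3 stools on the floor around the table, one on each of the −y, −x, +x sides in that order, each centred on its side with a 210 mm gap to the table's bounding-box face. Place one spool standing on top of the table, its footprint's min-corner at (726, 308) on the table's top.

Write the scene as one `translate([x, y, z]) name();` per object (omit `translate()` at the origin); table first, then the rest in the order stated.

table();
translate([490, -530, 0]) stool();
translate([-544, 332, 0]) stool();
translate([1524, 332, 0]) stool();
translate([726, 308, 774]) spool();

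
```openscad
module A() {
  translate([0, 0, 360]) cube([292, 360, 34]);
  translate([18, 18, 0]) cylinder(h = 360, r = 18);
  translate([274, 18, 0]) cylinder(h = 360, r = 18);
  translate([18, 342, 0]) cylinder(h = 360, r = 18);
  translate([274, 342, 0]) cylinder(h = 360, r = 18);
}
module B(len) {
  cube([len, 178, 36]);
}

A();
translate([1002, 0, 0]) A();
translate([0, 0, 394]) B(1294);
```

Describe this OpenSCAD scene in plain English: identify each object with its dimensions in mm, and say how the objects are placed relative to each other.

A is a four-legged stool. The seat is a 292×360×34 mm slab whose top surface is at z = 394 mm; four round legs, each 36 mm in diameter, run from the floor (z = 0) to the underside of the seat, each leg's axis is inset half a diameter from the nearest pair of seat edges (so the leg's bounding box is flush with the corner).

B is a rectangular beam 1294 mm long (x), 178 mm deep (y), 36 mm thick (z).

The beam spans the tops of two stools placed 710 mm apart, resting at z = 394 mm.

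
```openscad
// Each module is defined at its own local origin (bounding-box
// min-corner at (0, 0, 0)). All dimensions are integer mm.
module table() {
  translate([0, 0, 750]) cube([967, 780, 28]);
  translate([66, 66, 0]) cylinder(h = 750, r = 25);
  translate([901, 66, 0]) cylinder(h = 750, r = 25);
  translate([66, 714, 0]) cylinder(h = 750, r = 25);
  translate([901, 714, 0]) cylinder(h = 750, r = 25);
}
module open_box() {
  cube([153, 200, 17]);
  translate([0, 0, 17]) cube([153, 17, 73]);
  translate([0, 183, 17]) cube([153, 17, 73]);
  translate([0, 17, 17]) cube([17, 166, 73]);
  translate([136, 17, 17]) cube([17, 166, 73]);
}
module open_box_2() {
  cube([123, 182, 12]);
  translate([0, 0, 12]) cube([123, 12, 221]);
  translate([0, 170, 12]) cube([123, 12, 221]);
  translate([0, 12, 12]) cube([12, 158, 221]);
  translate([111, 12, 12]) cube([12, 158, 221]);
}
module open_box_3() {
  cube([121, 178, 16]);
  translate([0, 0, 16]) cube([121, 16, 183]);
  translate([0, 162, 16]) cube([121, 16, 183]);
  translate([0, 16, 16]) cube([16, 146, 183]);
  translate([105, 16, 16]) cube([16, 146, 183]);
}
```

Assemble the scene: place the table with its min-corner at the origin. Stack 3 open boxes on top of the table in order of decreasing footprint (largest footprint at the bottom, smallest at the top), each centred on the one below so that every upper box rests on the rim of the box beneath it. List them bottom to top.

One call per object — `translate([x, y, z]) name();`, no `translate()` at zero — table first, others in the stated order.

table();
translate([407, 290, 778]) open_box();
translate([422, 299, 868]) open_box_2();
translate([423, 301, 1101]) open_box_3();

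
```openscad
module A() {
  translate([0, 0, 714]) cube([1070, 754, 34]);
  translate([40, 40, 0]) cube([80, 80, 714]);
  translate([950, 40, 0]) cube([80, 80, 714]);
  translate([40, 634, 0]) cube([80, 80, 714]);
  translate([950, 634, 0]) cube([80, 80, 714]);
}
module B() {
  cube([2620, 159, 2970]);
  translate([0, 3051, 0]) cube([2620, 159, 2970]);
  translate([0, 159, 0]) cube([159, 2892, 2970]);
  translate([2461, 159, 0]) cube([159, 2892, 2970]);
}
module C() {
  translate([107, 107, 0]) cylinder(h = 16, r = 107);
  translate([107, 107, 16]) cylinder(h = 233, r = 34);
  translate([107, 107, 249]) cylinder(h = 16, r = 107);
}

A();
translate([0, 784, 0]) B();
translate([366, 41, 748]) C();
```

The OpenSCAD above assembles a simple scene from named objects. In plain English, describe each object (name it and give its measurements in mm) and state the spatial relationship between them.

A is a table with a 1070×754 mm rectangular top, 34 mm thick, top surface at z = 748 mm, supported by four 80×80 mm square legs, each inset 40 mm from the nearest pair of top edges, running from the floor.

B is the wall frame of a small rectangular building: four walls, each 2970 mm tall and 159 mm thick, enclosing a footprint 2620 mm (x) by 3210 mm (y) outside-to-outside, with no floor or roof. The front and back walls (the −y and +y sides) span the full width; the two side walls fit between them.

C is a spool: two coaxial disc flanges of radius 107 mm and thickness 16 mm, joined by a core cylinder of radius 34 mm and height 233 mm. The lower flange rests on z = 0 and the three cylinders share a vertical axis.

The house frame is on the floor beside the table on its +y side. The spool is on top of the table.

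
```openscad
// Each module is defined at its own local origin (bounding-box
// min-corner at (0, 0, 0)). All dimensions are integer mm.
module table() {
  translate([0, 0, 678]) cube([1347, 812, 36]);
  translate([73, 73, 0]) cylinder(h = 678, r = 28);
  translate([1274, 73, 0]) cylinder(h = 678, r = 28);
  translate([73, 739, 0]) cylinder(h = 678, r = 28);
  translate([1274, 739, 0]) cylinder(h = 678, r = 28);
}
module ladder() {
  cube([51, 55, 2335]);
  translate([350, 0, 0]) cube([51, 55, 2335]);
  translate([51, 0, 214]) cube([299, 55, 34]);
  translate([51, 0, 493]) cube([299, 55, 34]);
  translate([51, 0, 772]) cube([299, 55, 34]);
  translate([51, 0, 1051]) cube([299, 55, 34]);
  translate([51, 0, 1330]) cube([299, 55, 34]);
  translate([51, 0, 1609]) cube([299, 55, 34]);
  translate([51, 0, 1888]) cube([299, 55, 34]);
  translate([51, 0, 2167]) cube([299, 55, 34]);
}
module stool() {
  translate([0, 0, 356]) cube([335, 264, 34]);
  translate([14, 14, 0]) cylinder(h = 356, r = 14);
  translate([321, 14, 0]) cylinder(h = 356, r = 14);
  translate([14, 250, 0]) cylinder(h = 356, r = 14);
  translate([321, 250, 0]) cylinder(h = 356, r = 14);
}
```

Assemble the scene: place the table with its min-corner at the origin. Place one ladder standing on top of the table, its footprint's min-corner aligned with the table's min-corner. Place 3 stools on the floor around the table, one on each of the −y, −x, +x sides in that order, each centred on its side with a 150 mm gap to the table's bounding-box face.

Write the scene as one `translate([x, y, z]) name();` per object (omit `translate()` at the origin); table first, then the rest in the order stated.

table();
translate([0, 0, 714]) ladder();
translate([506, -414, 0]) stool();
translate([-485, 274, 0]) stool();
translate([1497, 274, 0]) stool();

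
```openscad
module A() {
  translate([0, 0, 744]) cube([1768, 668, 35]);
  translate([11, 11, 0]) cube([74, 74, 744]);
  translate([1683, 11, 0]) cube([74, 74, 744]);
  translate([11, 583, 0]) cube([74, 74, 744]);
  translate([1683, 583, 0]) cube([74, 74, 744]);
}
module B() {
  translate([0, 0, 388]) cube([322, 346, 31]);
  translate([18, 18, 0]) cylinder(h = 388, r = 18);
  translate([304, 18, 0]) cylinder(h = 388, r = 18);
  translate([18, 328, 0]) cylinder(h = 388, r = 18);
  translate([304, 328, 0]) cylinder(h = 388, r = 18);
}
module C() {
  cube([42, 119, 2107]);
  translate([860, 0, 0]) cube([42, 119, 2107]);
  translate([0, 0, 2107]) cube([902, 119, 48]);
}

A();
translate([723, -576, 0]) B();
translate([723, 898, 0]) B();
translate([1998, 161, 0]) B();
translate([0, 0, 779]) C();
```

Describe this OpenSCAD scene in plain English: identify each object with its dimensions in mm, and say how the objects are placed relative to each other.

A is a table with a 1768×668 mm rectangular top, 35 mm thick, top surface at z = 779 mm, supported by four 74×74 mm square legs, each inset 11 mm from the nearest pair of top edges, running from the floor.

B is a simple wooden stool: a rectangular seat 322 mm (x) by 346 mm (y), 31 mm thick, top face at z = 419 mm, on four round legs, each 36 mm in diameter. The legs rest on z = 0, each leg's axis is inset half a diameter from the nearest pair of seat edges (so the leg's bounding box is flush with the corner).

C is a door frame. The clear opening is 818 mm wide and 2107 mm high. Two 42 mm wide jambs, 119 mm deep, stand either side of the opening from the floor to the top of the opening. A 48 mm thick head sits across the top of both jambs, spanning the full outside width of the frame.

Three stools sit around the table at the −y, +y, +x sides. The door frame is on top of the table.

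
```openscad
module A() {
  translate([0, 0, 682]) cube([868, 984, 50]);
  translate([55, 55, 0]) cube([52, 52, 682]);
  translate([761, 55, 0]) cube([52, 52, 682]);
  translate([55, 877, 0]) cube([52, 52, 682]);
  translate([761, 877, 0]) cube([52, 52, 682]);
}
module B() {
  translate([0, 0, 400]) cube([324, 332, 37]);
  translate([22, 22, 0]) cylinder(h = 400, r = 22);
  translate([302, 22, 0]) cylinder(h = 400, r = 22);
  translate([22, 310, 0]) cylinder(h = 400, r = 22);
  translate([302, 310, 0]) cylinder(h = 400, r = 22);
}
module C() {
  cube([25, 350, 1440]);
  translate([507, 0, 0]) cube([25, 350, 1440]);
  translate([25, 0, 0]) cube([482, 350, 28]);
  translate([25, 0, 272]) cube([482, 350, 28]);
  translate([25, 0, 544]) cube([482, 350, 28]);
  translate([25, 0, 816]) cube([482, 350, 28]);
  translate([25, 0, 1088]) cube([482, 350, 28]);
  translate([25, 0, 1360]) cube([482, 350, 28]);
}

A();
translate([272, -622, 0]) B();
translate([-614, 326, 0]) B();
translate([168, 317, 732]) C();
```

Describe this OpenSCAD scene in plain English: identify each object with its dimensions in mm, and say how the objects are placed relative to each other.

A is a rectangular dining table. The top is 868×984×50 mm with its upper surface at z = 732 mm. It stands on four 52×52 mm square legs, each inset 55 mm from the nearest pair of top edges, running from the floor to the underside of the top.

B is a four-legged stool. The seat is a 324×332×37 mm slab whose top surface is at z = 437 mm; four round legs, each 44 mm in diameter, run from the floor (z = 0) to the underside of the seat, each leg's axis is inset half a diameter from the nearest pair of seat edges (so the leg's bounding box is flush with the corner).

C is a bookshelf 532 mm wide overall, 350 mm deep and 1440 mm tall. The two sides are 25 mm thick vertical panels. 6 horizontal shelves of 28 mm thickness span between the inner faces of the sides; the lowest shelf sits on the floor and shelves are stacked with a clear vertical gap of 244 mm between each pair.

Two stools sit around the table at the −y, −x sides. The bookshelf is on top of the table, centred.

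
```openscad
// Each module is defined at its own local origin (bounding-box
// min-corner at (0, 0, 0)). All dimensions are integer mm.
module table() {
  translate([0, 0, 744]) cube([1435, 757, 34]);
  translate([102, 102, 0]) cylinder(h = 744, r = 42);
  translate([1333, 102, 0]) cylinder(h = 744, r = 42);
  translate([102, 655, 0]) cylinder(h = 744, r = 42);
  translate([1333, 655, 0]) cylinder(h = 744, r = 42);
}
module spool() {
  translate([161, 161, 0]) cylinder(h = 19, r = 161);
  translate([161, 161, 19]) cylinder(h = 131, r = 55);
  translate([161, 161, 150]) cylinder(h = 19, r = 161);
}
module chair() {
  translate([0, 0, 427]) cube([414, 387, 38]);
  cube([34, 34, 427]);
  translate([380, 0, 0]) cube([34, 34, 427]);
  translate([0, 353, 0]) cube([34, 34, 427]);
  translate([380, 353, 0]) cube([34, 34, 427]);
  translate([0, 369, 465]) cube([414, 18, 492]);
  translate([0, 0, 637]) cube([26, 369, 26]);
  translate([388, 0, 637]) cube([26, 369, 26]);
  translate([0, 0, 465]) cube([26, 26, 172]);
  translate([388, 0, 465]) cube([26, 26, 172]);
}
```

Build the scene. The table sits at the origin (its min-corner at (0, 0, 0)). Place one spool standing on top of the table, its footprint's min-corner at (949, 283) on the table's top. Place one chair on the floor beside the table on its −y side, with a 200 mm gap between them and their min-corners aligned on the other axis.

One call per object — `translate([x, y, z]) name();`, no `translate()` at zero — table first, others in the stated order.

table();
translate([949, 283, 778]) spool();
translate([0, -587, 0]) chair();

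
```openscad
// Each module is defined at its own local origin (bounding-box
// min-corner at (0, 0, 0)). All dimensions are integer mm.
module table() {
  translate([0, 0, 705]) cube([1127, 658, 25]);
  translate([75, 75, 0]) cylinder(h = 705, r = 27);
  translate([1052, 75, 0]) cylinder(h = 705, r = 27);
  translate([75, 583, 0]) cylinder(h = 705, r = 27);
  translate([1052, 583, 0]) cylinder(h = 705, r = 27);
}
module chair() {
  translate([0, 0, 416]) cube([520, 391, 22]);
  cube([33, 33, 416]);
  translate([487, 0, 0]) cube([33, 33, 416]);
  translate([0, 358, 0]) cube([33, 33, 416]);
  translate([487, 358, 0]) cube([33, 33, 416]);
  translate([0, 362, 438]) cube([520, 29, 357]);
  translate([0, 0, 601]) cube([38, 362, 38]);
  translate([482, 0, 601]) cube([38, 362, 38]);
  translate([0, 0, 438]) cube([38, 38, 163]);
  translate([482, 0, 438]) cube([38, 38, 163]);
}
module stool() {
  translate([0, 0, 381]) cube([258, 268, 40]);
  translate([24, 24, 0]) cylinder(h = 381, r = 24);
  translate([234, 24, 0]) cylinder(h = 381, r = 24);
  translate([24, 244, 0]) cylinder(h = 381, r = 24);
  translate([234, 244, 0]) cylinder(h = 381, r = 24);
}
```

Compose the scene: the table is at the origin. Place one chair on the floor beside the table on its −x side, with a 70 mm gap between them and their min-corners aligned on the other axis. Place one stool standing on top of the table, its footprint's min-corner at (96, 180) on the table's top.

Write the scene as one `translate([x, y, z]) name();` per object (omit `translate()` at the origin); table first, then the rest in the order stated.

table();
translate([-590, 0, 0]) chair();
translate([96, 180, 730]) stool();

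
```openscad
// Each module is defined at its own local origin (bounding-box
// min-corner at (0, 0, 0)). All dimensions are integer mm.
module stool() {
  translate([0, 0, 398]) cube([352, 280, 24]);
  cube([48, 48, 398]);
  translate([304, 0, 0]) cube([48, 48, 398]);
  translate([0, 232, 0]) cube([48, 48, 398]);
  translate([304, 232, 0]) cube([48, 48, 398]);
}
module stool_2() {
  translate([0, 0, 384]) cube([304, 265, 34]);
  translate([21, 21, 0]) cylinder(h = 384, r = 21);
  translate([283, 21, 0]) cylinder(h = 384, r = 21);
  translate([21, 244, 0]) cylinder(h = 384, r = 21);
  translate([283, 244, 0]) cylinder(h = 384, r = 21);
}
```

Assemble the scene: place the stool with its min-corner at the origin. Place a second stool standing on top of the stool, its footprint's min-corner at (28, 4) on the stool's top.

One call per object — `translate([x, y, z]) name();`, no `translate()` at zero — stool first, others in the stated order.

stool();
translate([28, 4, 422]) stool_2();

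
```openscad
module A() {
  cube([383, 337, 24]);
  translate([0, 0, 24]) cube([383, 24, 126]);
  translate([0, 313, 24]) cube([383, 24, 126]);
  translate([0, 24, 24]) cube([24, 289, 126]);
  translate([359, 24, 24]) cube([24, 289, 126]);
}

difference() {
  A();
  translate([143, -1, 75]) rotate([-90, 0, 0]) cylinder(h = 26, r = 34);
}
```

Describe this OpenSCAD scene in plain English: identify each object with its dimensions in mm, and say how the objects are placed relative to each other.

A is an open storage box with external size 383×337×150 mm and wall thickness 24 mm (the base is also 24 mm thick). The base covers the whole footprint; the four walls stand on the base, with the y-facing walls full-width and the x-facing walls fitting between their inner faces.

The open box has a circular hole of radius 34 mm through its front wall, centred at (x = 143, z = 75).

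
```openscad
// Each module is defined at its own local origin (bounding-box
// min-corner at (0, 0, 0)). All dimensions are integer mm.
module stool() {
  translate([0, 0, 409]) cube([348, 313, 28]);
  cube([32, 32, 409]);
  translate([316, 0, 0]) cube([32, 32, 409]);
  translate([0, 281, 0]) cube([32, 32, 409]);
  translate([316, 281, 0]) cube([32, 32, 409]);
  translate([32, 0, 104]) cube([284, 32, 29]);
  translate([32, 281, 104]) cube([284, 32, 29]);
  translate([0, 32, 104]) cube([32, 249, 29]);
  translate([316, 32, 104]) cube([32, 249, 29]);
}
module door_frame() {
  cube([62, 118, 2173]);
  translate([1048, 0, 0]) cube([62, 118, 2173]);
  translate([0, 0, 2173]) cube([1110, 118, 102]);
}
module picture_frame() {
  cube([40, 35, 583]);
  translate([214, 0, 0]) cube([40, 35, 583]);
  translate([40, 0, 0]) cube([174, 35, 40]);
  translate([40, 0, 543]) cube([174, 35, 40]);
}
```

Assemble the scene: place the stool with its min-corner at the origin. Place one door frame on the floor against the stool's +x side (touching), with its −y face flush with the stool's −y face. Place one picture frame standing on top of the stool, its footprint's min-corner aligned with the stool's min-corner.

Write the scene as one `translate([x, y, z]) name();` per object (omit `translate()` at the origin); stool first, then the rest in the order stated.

stool();
translate([348, 0, 0]) door_frame();
translate([0, 0, 437]) picture_frame();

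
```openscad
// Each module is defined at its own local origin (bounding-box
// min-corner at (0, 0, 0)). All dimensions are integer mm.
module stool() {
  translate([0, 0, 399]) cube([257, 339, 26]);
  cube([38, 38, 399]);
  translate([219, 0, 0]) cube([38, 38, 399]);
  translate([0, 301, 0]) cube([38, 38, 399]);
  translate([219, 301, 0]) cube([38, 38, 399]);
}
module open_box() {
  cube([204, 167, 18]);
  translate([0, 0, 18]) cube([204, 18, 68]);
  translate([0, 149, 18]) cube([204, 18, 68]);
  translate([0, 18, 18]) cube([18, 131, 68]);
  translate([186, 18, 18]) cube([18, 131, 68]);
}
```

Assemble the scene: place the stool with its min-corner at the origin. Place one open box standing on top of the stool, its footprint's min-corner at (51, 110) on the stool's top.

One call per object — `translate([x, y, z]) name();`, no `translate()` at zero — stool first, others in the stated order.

stool();
translate([51, 110, 425]) open_box();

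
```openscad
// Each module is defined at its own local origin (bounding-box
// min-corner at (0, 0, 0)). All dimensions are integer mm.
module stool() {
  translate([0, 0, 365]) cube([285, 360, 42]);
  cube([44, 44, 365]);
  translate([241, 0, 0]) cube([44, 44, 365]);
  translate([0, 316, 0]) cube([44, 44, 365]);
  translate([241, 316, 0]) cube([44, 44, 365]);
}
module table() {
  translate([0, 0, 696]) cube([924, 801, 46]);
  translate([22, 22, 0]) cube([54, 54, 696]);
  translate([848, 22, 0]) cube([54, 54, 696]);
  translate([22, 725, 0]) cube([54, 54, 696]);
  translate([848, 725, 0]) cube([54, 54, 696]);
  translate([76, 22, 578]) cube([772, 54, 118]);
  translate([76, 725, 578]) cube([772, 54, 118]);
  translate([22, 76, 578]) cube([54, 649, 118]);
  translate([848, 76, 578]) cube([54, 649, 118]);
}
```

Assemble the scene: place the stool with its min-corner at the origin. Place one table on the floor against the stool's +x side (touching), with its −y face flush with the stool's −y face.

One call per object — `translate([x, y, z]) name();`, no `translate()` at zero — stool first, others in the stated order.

stool();
translate([285, 0, 0]) table();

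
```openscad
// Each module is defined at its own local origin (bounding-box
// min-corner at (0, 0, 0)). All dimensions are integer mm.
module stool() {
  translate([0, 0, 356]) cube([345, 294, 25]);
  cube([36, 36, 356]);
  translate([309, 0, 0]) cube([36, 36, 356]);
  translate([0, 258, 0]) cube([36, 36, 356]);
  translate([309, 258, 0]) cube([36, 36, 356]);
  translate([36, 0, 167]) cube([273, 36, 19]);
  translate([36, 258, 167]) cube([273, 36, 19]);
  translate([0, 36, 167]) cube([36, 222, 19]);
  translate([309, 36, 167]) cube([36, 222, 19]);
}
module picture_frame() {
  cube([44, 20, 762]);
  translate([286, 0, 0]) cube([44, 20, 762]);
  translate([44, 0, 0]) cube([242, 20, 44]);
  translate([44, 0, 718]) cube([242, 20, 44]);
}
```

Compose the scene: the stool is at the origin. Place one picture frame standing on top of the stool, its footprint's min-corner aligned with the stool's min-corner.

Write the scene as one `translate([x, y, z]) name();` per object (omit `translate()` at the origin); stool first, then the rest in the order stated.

stool();
translate([0, 0, 381]) picture_frame();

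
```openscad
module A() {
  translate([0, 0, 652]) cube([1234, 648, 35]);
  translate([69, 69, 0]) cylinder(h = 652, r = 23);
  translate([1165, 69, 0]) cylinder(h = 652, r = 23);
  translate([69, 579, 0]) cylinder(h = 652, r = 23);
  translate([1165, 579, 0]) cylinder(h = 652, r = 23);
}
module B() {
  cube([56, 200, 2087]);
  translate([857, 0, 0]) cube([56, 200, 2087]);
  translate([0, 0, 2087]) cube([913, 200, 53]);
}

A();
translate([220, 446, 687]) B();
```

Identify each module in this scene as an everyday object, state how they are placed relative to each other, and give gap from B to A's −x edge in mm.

The door frame's min-x is at 220; the table's min-x is 0; gap = 220 mm.

A is a table. B is a door frame. The door frame is on top of the table. The gap from the door frame to the table's −x edge is 220 mm.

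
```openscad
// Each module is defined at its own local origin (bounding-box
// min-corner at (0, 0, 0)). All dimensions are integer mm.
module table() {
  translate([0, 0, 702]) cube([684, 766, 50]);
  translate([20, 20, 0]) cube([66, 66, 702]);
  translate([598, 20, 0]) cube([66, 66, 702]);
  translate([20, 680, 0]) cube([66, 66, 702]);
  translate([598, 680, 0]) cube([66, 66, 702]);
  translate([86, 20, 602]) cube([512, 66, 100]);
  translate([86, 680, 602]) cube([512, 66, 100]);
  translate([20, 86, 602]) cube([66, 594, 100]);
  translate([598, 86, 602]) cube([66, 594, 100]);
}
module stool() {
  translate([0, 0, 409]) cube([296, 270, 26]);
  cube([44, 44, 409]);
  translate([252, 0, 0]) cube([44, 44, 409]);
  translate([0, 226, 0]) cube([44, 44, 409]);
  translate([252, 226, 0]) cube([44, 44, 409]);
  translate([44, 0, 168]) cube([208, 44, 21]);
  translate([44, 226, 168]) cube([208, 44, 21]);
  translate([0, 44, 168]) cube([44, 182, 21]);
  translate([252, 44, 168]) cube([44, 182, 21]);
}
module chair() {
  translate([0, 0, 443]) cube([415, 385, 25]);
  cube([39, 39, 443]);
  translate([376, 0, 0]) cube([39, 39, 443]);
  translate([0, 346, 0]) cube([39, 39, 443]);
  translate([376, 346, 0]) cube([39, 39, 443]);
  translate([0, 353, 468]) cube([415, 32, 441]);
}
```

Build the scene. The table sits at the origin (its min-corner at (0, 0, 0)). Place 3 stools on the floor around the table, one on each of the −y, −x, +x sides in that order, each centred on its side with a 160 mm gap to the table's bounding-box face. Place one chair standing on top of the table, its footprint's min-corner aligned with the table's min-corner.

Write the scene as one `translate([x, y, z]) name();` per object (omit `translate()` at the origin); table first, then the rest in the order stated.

table();
translate([194, -430, 0]) stool();
translate([-456, 248, 0]) stool();
translate([844, 248, 0]) stool();
translate([0, 0, 752]) chair();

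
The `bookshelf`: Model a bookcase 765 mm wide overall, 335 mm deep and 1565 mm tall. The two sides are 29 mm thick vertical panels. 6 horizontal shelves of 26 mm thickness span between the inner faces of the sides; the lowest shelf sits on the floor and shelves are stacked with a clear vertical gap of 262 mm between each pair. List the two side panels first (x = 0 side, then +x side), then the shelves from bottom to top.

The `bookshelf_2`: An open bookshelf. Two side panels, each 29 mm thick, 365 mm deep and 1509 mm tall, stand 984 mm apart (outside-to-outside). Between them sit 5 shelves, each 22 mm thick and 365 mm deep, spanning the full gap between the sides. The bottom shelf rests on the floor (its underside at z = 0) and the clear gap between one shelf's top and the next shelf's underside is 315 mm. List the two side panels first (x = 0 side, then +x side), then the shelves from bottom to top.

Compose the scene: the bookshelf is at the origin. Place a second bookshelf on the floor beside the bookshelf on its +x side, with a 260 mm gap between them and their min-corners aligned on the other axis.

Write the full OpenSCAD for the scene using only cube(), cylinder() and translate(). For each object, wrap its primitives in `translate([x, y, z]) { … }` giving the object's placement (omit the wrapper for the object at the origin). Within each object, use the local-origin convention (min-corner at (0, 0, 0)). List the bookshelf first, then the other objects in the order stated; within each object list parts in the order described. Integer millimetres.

cube([29, 335, 1565]);
translate([736, 0, 0]) cube([29, 335, 1565]);
translate([29, 0, 0]) cube([707, 335, 26]);
translate([29, 0, 288]) cube([707, 335, 26]);
translate([29, 0, 576]) cube([707, 335, 26]);
translate([29, 0, 864]) cube([707, 335, 26]);
translate([29, 0, 1152]) cube([707, 335, 26]);
translate([29, 0, 1440]) cube([707, 335, 26]);
translate([1025, 0, 0]) {
  cube([29, 365, 1509]);
  translate([955, 0, 0]) cube([29, 365, 1509]);
  translate([29, 0, 0]) cube([926, 365, 22]);
  translate([29, 0, 337]) cube([926, 365, 22]);
  translate([29, 0, 674]) cube([926, 365, 22]);
  translate([29, 0, 1011]) cube([926, 365, 22]);
  translate([29, 0, 1348]) cube([926, 365, 22]);
}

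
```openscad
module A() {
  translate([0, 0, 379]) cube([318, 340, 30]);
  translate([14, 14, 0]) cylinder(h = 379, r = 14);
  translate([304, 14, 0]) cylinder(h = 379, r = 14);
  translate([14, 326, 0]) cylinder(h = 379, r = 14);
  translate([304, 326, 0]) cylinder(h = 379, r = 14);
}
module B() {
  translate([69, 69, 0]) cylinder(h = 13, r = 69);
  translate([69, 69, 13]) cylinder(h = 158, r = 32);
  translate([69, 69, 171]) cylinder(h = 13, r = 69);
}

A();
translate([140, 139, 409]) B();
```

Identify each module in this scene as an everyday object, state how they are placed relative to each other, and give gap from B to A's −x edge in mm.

The spool's min-x is at 140; the stool's min-x is 0; gap = 140 mm.

A is a stool. B is a spool. The spool is on top of the stool. The gap from the spool to the stool's −x edge is 140 mm.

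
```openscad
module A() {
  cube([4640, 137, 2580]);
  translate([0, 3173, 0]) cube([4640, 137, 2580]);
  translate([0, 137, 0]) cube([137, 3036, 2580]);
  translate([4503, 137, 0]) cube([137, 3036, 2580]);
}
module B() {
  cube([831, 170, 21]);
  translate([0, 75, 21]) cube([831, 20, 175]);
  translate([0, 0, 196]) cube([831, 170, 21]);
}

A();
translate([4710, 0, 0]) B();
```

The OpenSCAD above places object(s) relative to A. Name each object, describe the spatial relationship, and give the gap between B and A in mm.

The I-beam's nearest face is 70 mm from the house frame's +x face.

A is a house frame. B is an I-beam. The I-beam is on the floor beside the house frame on its +x side. The gap between the I-beam and the house frame is 70 mm.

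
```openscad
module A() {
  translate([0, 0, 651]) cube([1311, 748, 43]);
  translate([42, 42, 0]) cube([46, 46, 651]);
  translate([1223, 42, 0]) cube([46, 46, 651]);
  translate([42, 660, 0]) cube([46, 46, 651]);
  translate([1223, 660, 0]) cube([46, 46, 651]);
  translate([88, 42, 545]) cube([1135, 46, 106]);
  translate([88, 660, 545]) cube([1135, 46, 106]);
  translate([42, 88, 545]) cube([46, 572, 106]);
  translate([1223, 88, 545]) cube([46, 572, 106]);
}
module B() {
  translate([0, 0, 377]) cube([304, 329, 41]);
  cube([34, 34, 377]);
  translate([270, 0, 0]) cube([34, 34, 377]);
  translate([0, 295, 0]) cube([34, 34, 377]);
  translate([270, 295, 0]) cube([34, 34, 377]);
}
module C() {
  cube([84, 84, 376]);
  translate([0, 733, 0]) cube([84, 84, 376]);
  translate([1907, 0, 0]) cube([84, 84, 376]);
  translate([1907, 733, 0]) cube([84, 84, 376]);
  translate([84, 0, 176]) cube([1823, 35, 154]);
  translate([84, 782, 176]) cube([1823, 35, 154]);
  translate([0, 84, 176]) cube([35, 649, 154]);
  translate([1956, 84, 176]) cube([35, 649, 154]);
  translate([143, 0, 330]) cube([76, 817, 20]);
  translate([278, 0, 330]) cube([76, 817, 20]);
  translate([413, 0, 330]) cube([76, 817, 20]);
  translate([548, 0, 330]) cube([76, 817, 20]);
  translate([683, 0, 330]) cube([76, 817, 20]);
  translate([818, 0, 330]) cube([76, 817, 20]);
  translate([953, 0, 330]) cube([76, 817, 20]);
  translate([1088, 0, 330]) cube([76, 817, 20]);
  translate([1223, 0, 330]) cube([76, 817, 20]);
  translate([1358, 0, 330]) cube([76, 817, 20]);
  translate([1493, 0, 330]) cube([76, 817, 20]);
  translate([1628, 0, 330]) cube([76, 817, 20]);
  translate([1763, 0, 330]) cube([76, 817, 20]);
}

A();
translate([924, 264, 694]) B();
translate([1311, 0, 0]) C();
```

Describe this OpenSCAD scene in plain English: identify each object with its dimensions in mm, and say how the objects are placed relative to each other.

A is a table with a 1311×748 mm rectangular top, 43 mm thick, top surface at z = 694 mm, supported by four 46×46 mm square legs, each inset 42 mm from the nearest pair of top edges, running from the floor. Four apron rails, 46 mm thick and 106 mm tall, run between adjacent legs with their top edges flush with the underside of the top and their outer faces flush with the legs' outer faces.

B is a four-legged stool. The seat is 304×329 mm, 41 mm thick, top at z = 418 mm. It stands on four square legs, each 34×34 mm in cross-section, from z = 0 to the seat underside, each flush with a corner of the seat.

C is a bed frame 1991 mm long (x) by 817 mm wide (y). Four 84×84 mm corner posts, 376 mm tall, at the corners of the footprint. Four rails of 35 mm thickness and 154 mm height run between adjacent posts with their undersides at z = 176 mm, their outer faces flush with the outside of the frame (the two x-running rails run between the posts' inner faces; the two y-running rails run between the posts' inner faces). 13 slats, each 76 mm wide (x) and 20 mm thick, lie across the top of the two x-running rails, running the full 817 mm width of the frame in y; the slats are evenly spaced along x between the inner faces of the end posts with equal gaps (rounded down to the nearest mm) at the −x end and between each pair — any rounding remainder accumulates at the +x end.

The stool is on top of the table. The bed frame is against the table's +x side, with their −y faces flush.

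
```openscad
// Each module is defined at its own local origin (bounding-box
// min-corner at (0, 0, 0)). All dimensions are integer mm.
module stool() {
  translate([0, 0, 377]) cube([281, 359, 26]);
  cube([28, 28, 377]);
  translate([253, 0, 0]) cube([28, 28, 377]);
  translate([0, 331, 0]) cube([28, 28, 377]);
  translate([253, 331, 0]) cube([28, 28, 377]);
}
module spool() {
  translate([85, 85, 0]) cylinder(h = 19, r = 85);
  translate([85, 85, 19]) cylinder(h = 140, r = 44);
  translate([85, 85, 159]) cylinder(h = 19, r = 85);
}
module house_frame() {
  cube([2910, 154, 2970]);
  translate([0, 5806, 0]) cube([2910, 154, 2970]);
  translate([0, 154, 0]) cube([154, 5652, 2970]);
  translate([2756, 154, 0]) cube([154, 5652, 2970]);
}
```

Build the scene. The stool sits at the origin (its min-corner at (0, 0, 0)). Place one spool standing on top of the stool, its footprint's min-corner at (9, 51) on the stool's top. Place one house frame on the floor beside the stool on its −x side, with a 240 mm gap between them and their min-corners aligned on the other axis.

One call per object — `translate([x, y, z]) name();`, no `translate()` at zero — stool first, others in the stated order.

stool();
translate([9, 51, 403]) spool();
translate([-3150, 0, 0]) house_frame();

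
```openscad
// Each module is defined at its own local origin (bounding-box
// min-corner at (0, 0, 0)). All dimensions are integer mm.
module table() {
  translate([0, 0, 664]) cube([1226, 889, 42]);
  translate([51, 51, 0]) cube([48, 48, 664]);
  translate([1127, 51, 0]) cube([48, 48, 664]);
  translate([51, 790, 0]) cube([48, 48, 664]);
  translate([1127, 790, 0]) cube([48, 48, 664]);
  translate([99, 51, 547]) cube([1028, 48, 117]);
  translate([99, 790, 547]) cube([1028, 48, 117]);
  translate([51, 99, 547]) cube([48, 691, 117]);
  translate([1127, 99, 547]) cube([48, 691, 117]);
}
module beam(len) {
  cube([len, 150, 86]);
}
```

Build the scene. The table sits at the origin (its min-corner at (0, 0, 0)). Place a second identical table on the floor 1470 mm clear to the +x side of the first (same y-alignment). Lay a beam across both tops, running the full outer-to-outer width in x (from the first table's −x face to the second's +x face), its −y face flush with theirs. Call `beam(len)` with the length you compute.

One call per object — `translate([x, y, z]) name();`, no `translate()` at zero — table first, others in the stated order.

table();
translate([2696, 0, 0]) table();
translate([0, 0, 706]) beam(3922);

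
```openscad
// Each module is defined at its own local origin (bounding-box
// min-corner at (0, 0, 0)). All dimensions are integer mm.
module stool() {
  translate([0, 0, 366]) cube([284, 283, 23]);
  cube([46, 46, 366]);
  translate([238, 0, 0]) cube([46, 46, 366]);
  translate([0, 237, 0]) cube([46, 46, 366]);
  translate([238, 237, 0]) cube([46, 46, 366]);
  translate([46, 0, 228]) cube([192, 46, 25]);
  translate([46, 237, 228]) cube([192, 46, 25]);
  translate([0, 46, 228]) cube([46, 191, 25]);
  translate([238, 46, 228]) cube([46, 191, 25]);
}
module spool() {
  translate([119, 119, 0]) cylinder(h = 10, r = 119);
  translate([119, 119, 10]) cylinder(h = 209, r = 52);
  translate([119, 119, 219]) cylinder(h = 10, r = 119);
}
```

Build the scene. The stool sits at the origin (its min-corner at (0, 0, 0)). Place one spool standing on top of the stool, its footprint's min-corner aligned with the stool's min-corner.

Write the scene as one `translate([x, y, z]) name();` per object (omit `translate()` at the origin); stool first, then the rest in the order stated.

stool();
translate([0, 0, 389]) spool();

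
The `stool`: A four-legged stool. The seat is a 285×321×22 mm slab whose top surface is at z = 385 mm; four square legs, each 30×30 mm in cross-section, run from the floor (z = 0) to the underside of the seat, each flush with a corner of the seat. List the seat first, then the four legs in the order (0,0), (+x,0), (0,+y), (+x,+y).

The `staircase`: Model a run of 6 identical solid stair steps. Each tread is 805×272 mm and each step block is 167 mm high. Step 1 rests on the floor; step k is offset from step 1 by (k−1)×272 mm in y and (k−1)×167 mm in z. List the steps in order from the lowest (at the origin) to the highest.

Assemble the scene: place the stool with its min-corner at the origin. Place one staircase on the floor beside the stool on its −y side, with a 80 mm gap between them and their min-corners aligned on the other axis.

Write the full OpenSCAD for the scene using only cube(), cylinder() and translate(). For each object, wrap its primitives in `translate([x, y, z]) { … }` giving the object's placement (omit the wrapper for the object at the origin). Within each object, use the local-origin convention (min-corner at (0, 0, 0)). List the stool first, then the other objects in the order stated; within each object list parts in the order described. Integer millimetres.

translate([0, 0, 363]) cube([285, 321, 22]);
cube([30, 30, 363]);
translate([255, 0, 0]) cube([30, 30, 363]);
translate([0, 291, 0]) cube([30, 30, 363]);
translate([255, 291, 0]) cube([30, 30, 363]);
translate([0, -1712, 0]) {
  cube([805, 272, 167]);
  translate([0, 272, 167]) cube([805, 272, 167]);
  translate([0, 544, 334]) cube([805, 272, 167]);
  translate([0, 816, 501]) cube([805, 272, 167]);
  translate([0, 1088, 668]) cube([805, 272, 167]);
  translate([0, 1360, 835]) cube([805, 272, 167]);
}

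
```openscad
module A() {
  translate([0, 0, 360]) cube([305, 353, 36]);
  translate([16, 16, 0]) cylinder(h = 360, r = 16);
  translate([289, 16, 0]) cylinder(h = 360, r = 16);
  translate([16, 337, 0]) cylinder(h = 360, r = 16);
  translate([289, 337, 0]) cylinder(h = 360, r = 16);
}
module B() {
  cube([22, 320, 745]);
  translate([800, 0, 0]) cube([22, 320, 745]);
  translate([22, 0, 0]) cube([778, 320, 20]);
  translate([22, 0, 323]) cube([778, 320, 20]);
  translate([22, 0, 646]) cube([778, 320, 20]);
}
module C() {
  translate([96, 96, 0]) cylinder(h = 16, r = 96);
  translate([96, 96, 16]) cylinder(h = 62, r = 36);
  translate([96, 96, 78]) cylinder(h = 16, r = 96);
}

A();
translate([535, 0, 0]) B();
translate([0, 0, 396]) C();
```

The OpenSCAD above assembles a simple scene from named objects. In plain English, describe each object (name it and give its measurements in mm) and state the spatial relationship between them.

A is a simple wooden stool: a rectangular seat 305 mm (x) by 353 mm (y), 36 mm thick, top face at z = 396 mm, on four round legs, each 32 mm in diameter. The legs rest on z = 0, each leg's axis is inset half a diameter from the nearest pair of seat edges (so the leg's bounding box is flush with the corner).

B is a bookshelf 822 mm wide overall, 320 mm deep and 745 mm tall. The two sides are 22 mm thick vertical panels. 3 horizontal shelves of 20 mm thickness span between the inner faces of the sides; the lowest shelf sits on the floor and shelves are stacked with a clear vertical gap of 303 mm between each pair.

C is a spool: two coaxial disc flanges of radius 96 mm and thickness 16 mm, joined by a core cylinder of radius 36 mm and height 62 mm. The lower flange rests on z = 0 and the three cylinders share a vertical axis.

The bookshelf is on the floor beside the stool on its +x side. The spool is on top of the stool.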